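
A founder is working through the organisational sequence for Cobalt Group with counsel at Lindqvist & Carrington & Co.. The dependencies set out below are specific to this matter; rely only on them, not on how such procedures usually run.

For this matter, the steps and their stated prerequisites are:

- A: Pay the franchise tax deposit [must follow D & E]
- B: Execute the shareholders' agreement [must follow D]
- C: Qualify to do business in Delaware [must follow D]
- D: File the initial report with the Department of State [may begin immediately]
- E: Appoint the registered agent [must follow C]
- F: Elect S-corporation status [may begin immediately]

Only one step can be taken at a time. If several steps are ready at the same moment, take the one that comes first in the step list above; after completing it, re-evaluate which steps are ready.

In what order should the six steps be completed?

D, B, C, E, A, F

Nothing is required for D and F. D is listed earlier → D first.
Now B, C and F have their prerequisites met. B is listed earlier, so B next.
Ready: C and F. C is listed earlier → C.
Now E and F have their prerequisites met. E is listed earlier, so E next.
Now A and F have their prerequisites met. A is listed earlier, so A next.
F is the only step now ready → F.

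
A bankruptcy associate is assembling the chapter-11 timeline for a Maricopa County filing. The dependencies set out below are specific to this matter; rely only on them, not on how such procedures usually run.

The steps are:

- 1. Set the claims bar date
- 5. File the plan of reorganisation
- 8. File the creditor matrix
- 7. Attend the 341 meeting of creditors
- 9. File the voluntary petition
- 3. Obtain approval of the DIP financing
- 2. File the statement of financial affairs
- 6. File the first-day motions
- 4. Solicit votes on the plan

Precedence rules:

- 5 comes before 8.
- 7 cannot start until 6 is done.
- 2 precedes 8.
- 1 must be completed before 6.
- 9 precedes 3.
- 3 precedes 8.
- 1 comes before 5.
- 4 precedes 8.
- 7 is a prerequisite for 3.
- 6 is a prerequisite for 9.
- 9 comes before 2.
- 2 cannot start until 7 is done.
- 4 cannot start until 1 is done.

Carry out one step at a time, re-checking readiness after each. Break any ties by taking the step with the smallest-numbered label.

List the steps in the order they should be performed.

1 is the only step with nothing outstanding, so it goes first.
Now 4, 5 and 6 have their prerequisites met. 4 has the earlier label, so 4 next.
Now 5 and 6 have their prerequisites met. 5 has the earlier label, so 5 next.
6 needed 1, now all done → 6.
Ready: 7 and 9. 7 has the earlier label → 7.
Next only 9 has its prerequisites met → 9.
Now 2 and 3 have their prerequisites met. 2 has the earlier label, so 2 next.
Next only 3 has its prerequisites met → 3.
8 needed 2, 3, 4 and 5, now all done → 8.

1, 4, 5, 6, 7, 9, 2, 3, 8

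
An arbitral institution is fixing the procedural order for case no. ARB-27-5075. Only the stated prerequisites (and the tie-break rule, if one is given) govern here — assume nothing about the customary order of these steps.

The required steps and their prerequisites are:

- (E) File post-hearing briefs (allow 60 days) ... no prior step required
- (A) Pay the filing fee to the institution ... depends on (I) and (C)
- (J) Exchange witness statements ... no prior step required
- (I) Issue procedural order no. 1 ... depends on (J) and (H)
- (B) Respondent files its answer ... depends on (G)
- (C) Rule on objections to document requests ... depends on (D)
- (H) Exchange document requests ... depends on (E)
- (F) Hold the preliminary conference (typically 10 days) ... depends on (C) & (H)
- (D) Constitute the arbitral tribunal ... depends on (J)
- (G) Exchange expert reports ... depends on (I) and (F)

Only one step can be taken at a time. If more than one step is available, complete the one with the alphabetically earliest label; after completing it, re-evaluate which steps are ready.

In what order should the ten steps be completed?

(E) (H) (J) (D) (C) (F) (I) (A) (G) (B)

(E) and (J) have no prerequisites; (E) has the earlier label, so (E) is first.
Now (H) and (J) have their prerequisites met. (H) has the earlier label, so (H) next.
Next only (J) has its prerequisites met → (J).
Ready: (D) and (I). (D) has the earlier label → (D).
(C) now also ready, so the ready set is {(C), (I)}; (C) has the earlier label → (C).
(F) now also ready, so the ready set is {(F), (I)}; (F) has the earlier label → (F).
That leaves (I) as the only ready step → (I).
Ready: (A) and (G). (A) has the earlier label → (A).
Next only (G) has its prerequisites met → (G).
(B) needed (G), now all done → (B).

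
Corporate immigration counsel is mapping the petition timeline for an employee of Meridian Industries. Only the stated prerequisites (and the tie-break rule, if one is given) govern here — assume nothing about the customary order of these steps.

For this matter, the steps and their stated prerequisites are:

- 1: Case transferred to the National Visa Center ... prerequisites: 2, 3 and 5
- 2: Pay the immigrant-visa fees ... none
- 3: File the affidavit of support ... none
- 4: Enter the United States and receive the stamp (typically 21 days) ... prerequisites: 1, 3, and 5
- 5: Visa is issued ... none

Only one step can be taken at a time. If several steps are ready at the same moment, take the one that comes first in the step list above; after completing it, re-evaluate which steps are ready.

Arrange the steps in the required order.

2 → 3 → 5 → 1 → 4

2, 3 and 5 have no prerequisites; 2 is listed earlier, so 2 is first.
3 and 5 are both available; 3 is listed earlier → 3.
That leaves 5 as the only ready step → 5.
That leaves 1 as the only ready step → 1.
4 needed 1, 3 and 5, now all done → 4.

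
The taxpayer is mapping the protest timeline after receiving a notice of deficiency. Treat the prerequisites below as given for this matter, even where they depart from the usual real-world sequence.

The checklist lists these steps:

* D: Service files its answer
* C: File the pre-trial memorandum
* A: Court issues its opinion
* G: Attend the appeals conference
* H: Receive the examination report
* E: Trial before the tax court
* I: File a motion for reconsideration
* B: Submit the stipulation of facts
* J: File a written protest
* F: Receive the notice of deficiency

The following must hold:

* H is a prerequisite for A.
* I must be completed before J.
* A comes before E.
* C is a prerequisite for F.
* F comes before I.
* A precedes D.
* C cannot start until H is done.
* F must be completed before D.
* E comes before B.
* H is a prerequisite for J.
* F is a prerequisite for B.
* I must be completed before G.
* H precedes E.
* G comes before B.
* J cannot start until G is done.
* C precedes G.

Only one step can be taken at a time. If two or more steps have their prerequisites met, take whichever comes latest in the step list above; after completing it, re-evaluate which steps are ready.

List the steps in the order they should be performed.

H, A, E, C, F, I, G, J, B, D

Only H has no prerequisites, so it is first.
Ready: A and C. A is listed later → A.
E now also ready, so the ready set is {E, C}; E is listed later → E.
That leaves C as the only ready step → C.
F needed C, now all done → F.
Ready: I and D. I is listed later → I.
Now G and D have their prerequisites met. G is listed later, so G next.
J and B now also ready, so the ready set is {J, B, D}; J is listed later → J.
Ready: B and D. B is listed later → B.
Next only D has its prerequisites met → D.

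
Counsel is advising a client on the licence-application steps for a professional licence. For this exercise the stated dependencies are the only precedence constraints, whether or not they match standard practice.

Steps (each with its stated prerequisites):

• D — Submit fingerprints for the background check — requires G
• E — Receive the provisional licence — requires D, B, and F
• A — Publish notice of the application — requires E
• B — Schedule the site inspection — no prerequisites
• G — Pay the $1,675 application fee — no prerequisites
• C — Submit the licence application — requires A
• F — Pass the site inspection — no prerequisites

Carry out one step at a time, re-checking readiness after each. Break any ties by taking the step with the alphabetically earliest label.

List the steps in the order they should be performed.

B, F, G, D, E, A, C

Nothing is required for B, F and G. B has the earlier label → B first.
Now F and G have their prerequisites met. F has the earlier label, so F next.
Next only G has its prerequisites met → G.
D needed G, now all done → D.
That leaves E as the only ready step → E.
A needed E, now all done → A.
That leaves C as the only ready step → C.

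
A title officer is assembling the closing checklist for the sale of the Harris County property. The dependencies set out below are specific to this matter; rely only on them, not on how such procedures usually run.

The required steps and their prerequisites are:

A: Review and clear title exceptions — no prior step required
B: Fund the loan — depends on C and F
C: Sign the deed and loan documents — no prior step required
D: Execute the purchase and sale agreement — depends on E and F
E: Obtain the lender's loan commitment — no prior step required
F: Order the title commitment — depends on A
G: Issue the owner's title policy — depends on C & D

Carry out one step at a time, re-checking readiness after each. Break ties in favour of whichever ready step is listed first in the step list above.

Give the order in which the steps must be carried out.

A, C and E have no prerequisites; A is listed earlier, so A is first.
Now C, E and F have their prerequisites met. C is listed earlier, so C next.
Now E and F have their prerequisites met. E is listed earlier, so E next.
That leaves F as the only ready step → F.
Now B and D have their prerequisites met. B is listed earlier, so B next.
That leaves D as the only ready step → D.
G needed C and D, now all done → G.

A C E F B D G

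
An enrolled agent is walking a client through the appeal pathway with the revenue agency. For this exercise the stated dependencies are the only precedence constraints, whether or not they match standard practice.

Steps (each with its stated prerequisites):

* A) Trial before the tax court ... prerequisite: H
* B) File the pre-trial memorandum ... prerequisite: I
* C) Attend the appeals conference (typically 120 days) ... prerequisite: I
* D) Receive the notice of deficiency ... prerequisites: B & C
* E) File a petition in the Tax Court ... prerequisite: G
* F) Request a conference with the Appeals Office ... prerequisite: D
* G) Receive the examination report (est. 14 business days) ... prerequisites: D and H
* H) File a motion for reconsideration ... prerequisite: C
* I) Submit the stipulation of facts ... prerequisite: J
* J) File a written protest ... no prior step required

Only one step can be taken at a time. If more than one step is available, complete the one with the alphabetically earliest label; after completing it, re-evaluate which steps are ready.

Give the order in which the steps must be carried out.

J I B C D F H A G E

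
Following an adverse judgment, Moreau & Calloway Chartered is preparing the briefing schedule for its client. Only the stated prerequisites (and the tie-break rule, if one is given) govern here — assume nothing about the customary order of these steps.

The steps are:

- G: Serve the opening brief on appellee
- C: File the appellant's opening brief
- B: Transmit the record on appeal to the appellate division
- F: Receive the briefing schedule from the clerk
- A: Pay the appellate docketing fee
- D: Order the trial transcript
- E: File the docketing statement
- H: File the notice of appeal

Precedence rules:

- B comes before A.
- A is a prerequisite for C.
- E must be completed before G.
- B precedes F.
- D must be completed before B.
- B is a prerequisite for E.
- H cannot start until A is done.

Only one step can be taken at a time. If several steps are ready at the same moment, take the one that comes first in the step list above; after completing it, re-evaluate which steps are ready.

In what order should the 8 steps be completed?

Only D has no prerequisites, so it is first.
That leaves B as the only ready step → B.
Ready: F, A and E. F is listed earlier → F.
Now A and E have their prerequisites met. A is listed earlier, so A next.
Now C, E and H have their prerequisites met. C is listed earlier, so C next.
Ready: E and H. E is listed earlier → E.
Ready: G and H. G is listed earlier → G.
H needed A, now all done → H.

D, B, F, A, C, E, G, H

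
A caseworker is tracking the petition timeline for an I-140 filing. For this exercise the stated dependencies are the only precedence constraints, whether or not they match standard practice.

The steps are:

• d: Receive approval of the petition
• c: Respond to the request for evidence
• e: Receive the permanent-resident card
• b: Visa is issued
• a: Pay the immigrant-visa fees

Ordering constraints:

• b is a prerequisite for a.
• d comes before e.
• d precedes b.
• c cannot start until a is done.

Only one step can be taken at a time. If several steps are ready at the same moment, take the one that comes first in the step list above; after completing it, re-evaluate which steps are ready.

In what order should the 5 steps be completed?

d, e, b, a, c

Only d has no prerequisites, so it is first.
Now e and b have their prerequisites met. e is listed earlier, so e next.
b needed d, now all done → b.
Next only a has its prerequisites met → a.
Next only c has its prerequisites met → c.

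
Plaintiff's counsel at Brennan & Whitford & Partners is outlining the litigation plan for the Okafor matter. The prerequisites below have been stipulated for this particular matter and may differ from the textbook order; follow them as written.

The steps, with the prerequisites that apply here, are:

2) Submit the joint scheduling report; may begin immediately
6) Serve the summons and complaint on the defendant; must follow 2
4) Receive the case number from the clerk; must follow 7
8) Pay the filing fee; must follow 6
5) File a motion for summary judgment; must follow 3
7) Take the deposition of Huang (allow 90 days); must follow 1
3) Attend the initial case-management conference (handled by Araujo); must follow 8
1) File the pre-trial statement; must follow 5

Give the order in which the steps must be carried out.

2, 6, 8, 3, 5, 1, 7, 4

2 is the only step with nothing outstanding, so it goes first.
6 needed 2, now all done → 6.
8 needed 6, now all done → 8.
3 needed 8, now all done → 3.
5 needed 3, now all done → 5.
1 needed 5, now all done → 1.
7 is the only step now ready → 7.
4 is the only step now ready → 4.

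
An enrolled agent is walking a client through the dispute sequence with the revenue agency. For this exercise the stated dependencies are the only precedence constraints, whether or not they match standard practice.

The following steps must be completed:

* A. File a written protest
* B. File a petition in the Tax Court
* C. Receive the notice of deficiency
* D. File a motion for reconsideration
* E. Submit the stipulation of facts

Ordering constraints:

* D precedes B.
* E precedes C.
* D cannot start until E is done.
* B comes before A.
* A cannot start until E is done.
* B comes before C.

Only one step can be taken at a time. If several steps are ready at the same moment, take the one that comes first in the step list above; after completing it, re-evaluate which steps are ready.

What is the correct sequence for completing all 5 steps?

Only E has no prerequisites, so it is first.
Next only D has its prerequisites met → D.
Next only B has its prerequisites met → B.
A and C are both available; A is listed earlier → A.
That leaves C as the only ready step → C.

E, D, B, A, C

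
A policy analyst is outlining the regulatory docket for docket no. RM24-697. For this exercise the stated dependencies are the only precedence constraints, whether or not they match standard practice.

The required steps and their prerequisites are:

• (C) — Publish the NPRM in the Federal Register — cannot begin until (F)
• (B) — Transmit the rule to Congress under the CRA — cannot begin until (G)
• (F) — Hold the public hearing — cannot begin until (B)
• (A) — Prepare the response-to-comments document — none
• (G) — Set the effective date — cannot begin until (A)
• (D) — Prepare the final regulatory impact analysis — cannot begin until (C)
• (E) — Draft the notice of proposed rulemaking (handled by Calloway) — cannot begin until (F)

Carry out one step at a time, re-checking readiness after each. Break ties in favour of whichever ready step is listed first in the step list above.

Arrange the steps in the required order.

Only (A) has no prerequisites, so it is first.
Next only (G) has its prerequisites met → (G).
(B) needed (G), now all done → (B).
(F) needed (B), now all done → (F).
Ready: (C) and (E). (C) is listed earlier → (C).
(D) now also ready, so the ready set is {(D), (E)}; (D) is listed earlier → (D).
Next only (E) has its prerequisites met → (E).

(A), (G), (B), (F), (C), (D), (E)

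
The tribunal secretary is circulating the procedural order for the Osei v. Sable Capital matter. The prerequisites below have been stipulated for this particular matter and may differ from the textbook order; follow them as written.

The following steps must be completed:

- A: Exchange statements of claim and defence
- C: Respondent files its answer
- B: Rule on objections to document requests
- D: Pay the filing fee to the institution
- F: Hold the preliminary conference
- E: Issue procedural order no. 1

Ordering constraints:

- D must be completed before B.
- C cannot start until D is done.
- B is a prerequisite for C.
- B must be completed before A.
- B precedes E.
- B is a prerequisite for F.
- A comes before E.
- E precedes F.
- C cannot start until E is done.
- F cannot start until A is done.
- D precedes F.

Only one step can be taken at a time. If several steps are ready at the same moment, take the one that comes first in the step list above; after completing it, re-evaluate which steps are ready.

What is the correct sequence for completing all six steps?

D → B → A → E → C → F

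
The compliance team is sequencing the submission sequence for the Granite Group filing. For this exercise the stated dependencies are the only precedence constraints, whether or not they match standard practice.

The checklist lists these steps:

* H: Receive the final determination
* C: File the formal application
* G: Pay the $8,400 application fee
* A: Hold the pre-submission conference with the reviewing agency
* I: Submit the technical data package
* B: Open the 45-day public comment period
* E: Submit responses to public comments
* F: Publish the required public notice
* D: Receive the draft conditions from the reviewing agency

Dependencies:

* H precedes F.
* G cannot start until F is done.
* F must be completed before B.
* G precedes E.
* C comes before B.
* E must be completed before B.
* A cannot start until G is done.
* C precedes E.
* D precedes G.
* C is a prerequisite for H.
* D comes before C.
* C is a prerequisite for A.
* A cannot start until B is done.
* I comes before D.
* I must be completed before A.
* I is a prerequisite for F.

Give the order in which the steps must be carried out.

I, D, C, H, F, G, E, B, A

Only I has no prerequisites, so it is first.
Next only D has its prerequisites met → D.
C needed D, now all done → C.
H needed C, now all done → H.
F needed H and I, now all done → F.
Next only G has its prerequisites met → G.
E needed C and G, now all done → E.
B needed C, E and F, now all done → B.
A needed C, G, I and B, now all done → A.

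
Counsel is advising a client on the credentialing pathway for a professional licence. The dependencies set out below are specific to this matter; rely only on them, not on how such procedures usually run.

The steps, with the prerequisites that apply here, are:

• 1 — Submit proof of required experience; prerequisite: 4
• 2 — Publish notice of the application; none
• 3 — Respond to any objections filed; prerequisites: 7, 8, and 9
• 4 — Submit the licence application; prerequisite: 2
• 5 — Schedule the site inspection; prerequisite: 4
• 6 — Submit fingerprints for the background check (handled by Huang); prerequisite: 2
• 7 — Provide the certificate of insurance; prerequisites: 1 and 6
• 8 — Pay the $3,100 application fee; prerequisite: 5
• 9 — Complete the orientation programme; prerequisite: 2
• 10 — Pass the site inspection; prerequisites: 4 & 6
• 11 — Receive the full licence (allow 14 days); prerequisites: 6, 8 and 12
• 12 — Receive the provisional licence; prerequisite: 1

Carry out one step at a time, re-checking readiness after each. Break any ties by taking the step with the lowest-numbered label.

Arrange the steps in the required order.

2 is the only step with nothing outstanding, so it goes first.
Ready: 4, 6 and 9. 4 has the earlier label → 4.
Now 1, 5, 6 and 9 have their prerequisites met. 1 has the earlier label, so 1 next.
Ready: 5, 6, 9 and 12. 5 has the earlier label → 5.
Now 6, 8, 9 and 12 have their prerequisites met. 6 has the earlier label, so 6 next.
7 and 10 now also ready, so the ready set is {7, 8, 9, 10, 12}; 7 has the earlier label → 7.
8, 9, 10 and 12 are all available; 8 has the earlier label → 8.
Now 9, 10 and 12 have their prerequisites met. 9 has the earlier label, so 9 next.
3, 10 and 12 are all available; 3 has the earlier label → 3.
Ready: 10 and 12. 10 has the earlier label → 10.
12 is the only step now ready → 12.
That leaves 11 as the only ready step → 11.

2 4 1 5 6 7 8 9 3 10 12 11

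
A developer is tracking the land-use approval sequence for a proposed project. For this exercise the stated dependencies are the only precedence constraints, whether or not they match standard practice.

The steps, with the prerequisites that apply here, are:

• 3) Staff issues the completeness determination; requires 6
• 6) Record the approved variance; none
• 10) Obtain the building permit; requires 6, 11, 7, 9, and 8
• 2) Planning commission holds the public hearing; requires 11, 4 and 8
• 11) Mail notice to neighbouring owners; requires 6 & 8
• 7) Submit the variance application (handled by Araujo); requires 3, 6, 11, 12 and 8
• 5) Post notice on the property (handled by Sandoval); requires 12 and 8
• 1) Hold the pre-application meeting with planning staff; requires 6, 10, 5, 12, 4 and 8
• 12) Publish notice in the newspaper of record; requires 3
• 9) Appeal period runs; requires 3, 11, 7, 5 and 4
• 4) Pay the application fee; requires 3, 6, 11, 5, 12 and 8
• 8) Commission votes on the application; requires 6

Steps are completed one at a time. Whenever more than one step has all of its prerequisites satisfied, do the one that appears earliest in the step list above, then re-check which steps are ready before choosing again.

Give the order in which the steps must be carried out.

6 → 3 → 12 → 8 → 11 → 7 → 5 → 4 → 2 → 9 → 10 → 1

Only 6 has no prerequisites, so it is first.
Ready: 3 and 8. 3 is listed earlier → 3.
Now 12 and 8 have their prerequisites met. 12 is listed earlier, so 12 next.
Next only 8 has its prerequisites met → 8.
11 and 5 are both available; 11 is listed earlier → 11.
7 now also ready, so the ready set is {7, 5}; 7 is listed earlier → 7.
That leaves 5 as the only ready step → 5.
4 is the only step now ready → 4.
Ready: 2 and 9. 2 is listed earlier → 2.
9 needed 3, 11, 7, 5 and 4, now all done → 9.
10 needed 6, 11, 7, 9 and 8, now all done → 10.
1 is the only step now ready → 1.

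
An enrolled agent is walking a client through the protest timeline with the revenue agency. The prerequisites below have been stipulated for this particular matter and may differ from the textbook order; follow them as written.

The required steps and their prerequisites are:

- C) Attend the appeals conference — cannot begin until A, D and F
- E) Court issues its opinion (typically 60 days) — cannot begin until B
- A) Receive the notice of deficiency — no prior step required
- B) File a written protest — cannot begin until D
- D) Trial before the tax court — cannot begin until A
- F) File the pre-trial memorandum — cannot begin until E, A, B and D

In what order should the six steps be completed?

Only A has no prerequisites, so it is first.
Next only D has its prerequisites met → D.
B needed D, now all done → B.
E needed B, now all done → E.
Next only F has its prerequisites met → F.
C is the only step now ready → C.

A D B E F C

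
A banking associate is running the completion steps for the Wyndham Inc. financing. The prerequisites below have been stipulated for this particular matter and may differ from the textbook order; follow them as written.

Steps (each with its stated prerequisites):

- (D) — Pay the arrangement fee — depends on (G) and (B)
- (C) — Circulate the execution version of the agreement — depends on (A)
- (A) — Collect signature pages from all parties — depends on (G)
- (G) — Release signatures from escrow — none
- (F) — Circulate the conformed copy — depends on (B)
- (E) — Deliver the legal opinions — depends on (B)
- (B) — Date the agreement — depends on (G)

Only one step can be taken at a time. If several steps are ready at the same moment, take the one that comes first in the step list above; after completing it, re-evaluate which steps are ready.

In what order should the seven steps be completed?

(G), (A), (C), (B), (D), (F), (E)

(G) has no prerequisites → (G) first.
(A) and (B) are both available; (A) is listed earlier → (A).
(C) now also ready, so the ready set is {(C), (B)}; (C) is listed earlier → (C).
(B) needed (G), now all done → (B).
Ready: (D), (F) and (E). (D) is listed earlier → (D).
(F) and (E) are both available; (F) is listed earlier → (F).
(E) needed (B), now all done → (E).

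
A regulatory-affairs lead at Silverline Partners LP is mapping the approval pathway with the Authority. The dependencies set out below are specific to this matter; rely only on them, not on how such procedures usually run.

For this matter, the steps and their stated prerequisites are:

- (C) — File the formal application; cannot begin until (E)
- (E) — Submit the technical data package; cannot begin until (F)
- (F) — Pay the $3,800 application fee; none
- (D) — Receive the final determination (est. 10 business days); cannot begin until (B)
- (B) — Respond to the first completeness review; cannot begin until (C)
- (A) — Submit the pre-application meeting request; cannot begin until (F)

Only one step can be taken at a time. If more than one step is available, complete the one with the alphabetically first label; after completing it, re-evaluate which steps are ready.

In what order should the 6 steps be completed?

(F), (A), (E), (C), (B), (D)

(F) is the only step with nothing outstanding, so it goes first.
Now (A) and (E) have their prerequisites met. (A) has the earlier label, so (A) next.
Next only (E) has its prerequisites met → (E).
(C) is the only step now ready → (C).
(B) is the only step now ready → (B).
(D) needed (B), now all done → (D).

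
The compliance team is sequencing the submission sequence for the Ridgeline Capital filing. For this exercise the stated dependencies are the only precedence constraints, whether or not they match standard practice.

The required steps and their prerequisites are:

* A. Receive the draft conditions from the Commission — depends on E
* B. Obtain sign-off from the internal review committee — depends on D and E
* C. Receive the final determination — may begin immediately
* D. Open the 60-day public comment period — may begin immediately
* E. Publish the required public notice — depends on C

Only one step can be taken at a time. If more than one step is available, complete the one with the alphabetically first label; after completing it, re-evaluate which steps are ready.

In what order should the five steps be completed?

C and D have no prerequisites; C has the earlier label, so C is first.
Now D and E have their prerequisites met. D has the earlier label, so D next.
That leaves E as the only ready step → E.
Ready: A and B. A has the earlier label → A.
Next only B has its prerequisites met → B.

C D E A B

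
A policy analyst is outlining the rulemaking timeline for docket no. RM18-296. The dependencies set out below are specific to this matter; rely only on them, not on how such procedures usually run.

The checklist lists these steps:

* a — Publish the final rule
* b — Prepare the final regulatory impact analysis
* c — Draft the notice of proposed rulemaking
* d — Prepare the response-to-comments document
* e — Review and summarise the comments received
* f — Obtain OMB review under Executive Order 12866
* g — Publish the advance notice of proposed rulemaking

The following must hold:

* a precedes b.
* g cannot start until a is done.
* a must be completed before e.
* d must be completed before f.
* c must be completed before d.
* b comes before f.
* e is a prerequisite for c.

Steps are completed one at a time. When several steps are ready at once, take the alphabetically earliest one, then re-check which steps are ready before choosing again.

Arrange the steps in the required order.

a → b → e → c → d → f → g

Only a has no prerequisites, so it is first.
Ready: b, e and g. b has the earlier label → b.
Ready: e and g. e has the earlier label → e.
Now c and g have their prerequisites met. c has the earlier label, so c next.
d now also ready, so the ready set is {d, g}; d has the earlier label → d.
Ready: f and g. f has the earlier label → f.
Next only g has its prerequisites met → g.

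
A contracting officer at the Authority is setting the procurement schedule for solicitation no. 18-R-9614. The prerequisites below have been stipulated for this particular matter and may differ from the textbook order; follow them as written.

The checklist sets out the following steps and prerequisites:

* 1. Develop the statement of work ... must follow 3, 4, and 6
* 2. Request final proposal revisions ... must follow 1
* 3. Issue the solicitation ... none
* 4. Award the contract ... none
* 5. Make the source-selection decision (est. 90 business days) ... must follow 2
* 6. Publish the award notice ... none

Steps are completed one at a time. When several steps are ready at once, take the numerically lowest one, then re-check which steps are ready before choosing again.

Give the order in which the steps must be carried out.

3, 4, 6, 1, 2, 5

3, 4 and 6 have no prerequisites; 3 has the earlier label, so 3 is first.
Ready: 4 and 6. 4 has the earlier label → 4.
6 is the only step now ready → 6.
That leaves 1 as the only ready step → 1.
2 needed 1, now all done → 2.
That leaves 5 as the only ready step → 5.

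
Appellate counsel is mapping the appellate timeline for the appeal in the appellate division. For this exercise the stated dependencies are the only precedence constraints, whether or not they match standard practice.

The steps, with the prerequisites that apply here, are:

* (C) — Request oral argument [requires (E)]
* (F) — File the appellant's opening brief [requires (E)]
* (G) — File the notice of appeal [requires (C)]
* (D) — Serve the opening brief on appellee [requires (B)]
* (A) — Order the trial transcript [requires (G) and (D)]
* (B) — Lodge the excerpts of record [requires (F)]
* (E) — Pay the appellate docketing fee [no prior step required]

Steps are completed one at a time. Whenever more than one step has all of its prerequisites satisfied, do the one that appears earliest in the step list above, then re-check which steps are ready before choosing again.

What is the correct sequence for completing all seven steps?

(E) (C) (F) (G) (B) (D) (A)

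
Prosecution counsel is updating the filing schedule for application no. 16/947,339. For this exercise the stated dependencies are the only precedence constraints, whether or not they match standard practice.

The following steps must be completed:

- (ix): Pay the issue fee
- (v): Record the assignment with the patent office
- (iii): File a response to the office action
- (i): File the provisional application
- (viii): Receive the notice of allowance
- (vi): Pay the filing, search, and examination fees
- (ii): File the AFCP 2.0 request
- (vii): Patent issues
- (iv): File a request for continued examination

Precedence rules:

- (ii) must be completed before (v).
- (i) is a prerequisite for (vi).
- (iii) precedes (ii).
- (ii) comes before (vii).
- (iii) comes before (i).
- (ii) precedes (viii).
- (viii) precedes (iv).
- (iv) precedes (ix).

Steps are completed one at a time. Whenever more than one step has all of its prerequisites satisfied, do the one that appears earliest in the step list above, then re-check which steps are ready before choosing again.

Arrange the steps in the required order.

Only (iii) has no prerequisites, so it is first.
Now (i) and (ii) have their prerequisites met. (i) is listed earlier, so (i) next.
Now (vi) and (ii) have their prerequisites met. (vi) is listed earlier, so (vi) next.
(ii) is the only step now ready → (ii).
Ready: (v), (viii) and (vii). (v) is listed earlier → (v).
Now (viii) and (vii) have their prerequisites met. (viii) is listed earlier, so (viii) next.
Now (vii) and (iv) have their prerequisites met. (vii) is listed earlier, so (vii) next.
Next only (iv) has its prerequisites met → (iv).
(ix) needed (iv), now all done → (ix).

(iii), (i), (vi), (ii), (v), (viii), (vii), (iv), (ix)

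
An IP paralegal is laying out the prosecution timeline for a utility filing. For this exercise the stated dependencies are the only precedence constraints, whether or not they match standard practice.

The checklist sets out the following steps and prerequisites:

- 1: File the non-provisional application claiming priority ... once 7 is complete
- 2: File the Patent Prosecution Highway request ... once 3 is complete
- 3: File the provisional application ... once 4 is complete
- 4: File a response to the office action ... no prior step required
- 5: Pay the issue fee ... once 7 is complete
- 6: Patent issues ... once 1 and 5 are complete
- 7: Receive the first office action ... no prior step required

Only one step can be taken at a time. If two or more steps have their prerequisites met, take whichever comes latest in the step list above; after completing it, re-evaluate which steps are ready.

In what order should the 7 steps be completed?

Nothing is required for 7 and 4. 7 is listed later → 7 first.
Now 5, 4 and 1 have their prerequisites met. 5 is listed later, so 5 next.
Now 4 and 1 have their prerequisites met. 4 is listed later, so 4 next.
3 now also ready, so the ready set is {3, 1}; 3 is listed later → 3.
Now 2 and 1 have their prerequisites met. 2 is listed later, so 2 next.
Next only 1 has its prerequisites met → 1.
6 needed 5 and 1, now all done → 6.

7, 5, 4, 3, 2, 1, 6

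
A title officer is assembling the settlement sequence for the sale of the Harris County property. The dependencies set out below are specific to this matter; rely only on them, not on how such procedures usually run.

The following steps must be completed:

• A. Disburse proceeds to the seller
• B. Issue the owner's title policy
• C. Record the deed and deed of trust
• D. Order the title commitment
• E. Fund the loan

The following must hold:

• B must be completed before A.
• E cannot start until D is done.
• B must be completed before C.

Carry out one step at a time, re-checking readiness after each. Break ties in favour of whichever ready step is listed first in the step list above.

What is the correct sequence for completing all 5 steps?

B and D have no prerequisites; B is listed earlier, so B is first.
A and C now also ready, so the ready set is {A, C, D}; A is listed earlier → A.
Now C and D have their prerequisites met. C is listed earlier, so C next.
That leaves D as the only ready step → D.
That leaves E as the only ready step → E.

B → A → C → D → E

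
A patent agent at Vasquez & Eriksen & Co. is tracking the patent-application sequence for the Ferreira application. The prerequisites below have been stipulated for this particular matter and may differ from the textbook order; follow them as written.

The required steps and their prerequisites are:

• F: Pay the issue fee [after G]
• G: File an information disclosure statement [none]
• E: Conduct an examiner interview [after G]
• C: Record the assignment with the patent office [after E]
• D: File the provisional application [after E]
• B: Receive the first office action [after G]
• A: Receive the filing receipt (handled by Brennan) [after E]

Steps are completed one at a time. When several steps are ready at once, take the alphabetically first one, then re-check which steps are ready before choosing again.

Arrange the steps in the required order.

G, B, E, A, C, D, F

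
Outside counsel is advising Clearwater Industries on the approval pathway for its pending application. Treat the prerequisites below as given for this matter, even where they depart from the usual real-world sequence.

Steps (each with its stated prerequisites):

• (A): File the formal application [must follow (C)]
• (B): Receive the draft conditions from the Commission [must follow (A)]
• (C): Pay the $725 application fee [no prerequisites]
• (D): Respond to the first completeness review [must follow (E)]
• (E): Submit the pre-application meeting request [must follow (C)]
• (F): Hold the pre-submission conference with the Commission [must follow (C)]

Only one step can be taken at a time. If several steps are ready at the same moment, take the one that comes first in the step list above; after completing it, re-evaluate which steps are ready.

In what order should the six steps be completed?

(C) has no prerequisites → (C) first.
Ready: (A), (E) and (F). (A) is listed earlier → (A).
Now (B), (E) and (F) have their prerequisites met. (B) is listed earlier, so (B) next.
Now (E) and (F) have their prerequisites met. (E) is listed earlier, so (E) next.
Now (D) and (F) have their prerequisites met. (D) is listed earlier, so (D) next.
(F) needed (C), now all done → (F).

(C) → (A) → (B) → (E) → (D) → (F)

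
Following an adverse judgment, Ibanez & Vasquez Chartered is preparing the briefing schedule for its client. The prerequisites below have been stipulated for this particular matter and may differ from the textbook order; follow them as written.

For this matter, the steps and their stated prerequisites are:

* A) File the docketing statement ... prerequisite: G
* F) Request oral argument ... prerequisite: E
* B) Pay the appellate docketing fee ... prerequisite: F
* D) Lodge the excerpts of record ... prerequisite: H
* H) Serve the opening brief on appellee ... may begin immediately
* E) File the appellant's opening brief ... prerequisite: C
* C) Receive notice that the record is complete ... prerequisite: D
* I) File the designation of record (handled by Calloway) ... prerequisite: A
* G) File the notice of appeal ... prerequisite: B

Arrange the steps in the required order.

H → D → C → E → F → B → G → A → I

Only H has no prerequisites, so it is first.
That leaves D as the only ready step → D.
C is the only step now ready → C.
That leaves E as the only ready step → E.
F is the only step now ready → F.
B is the only step now ready → B.
G is the only step now ready → G.
A needed G, now all done → A.
I needed A, now all done → I.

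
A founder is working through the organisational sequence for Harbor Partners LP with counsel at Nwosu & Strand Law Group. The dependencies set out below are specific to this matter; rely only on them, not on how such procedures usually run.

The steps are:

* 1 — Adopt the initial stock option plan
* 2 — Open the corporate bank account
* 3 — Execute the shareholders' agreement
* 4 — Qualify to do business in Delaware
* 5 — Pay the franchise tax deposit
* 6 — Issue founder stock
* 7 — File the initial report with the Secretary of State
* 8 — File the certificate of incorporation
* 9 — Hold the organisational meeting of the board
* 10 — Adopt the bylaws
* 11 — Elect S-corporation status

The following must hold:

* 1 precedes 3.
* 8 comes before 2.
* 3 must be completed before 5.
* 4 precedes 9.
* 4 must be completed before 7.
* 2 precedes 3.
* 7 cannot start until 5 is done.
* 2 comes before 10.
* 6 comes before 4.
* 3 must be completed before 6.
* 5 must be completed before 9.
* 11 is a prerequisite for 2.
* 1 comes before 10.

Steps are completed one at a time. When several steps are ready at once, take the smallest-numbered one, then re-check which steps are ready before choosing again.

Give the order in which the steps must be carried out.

Nothing is required for 1, 8 and 11. 1 has the earlier label → 1 first.
Now 8 and 11 have their prerequisites met. 8 has the earlier label, so 8 next.
Next only 11 has its prerequisites met → 11.
2 needed 8 and 11, now all done → 2.
Now 3 and 10 have their prerequisites met. 3 has the earlier label, so 3 next.
Now 5, 6 and 10 have their prerequisites met. 5 has the earlier label, so 5 next.
Now 6 and 10 have their prerequisites met. 6 has the earlier label, so 6 next.
4 now also ready, so the ready set is {4, 10}; 4 has the earlier label → 4.
Ready: 7, 9 and 10. 7 has the earlier label → 7.
9 and 10 are both available; 9 has the earlier label → 9.
Next only 10 has its prerequisites met → 10.

1, 8, 11, 2, 3, 5, 6, 4, 7, 9, 10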